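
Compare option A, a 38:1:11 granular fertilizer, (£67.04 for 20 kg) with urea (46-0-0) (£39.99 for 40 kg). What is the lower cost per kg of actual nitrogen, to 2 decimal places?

£2.17 per kg N (urea)

option A: N per bag = 20 × 38% = 7.6 kg; cost = 67.04 / 7.6 = £8.8211/kg N.
urea: N per bag = 40 × 46% = 18.4 kg; cost = 39.99 / 18.4 = £2.1734/kg N.
urea is cheaper.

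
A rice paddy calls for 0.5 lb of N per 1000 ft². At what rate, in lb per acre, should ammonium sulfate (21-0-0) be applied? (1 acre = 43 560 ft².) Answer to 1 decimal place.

103.7 lb of product per acre

Product per 1000 ft² = 0.5 / 21% = 2.38095 lb.
Convert to per acre: 2.38095 × 43.56 = 103.714 lb.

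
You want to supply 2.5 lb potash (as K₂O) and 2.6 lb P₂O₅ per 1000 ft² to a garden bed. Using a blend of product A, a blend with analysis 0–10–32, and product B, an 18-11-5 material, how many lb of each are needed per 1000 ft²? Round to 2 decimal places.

With a, b = lb per 1000 ft² of product A and product B:
K₂O: 0.32·a + 0.05·b = 2.5
P₂O₅: 0.1·a + 0.11·b = 2.6
Eliminate b: (row1) − 0.05/0.11·(row2) → 0.274545·a = 1.31818, so a = 4.80132.
Then b = (2.6 − 0.1·4.80132) / 0.11 = 19.2715.

4.80 lb product A, 19.27 lb product B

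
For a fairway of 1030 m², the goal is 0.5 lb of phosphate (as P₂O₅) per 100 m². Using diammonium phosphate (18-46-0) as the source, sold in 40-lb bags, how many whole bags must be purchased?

1 bags

Product per 100 m² = 0.5 / 46% = 1.08696 lb.
Total product = 1.08696 × 1030 / 100 = 11.1957 lb.
Bags = ⌈11.1957 / 40⌉ = 1.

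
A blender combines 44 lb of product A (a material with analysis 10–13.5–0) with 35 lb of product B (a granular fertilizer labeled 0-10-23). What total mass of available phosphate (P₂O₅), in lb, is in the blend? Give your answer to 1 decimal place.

9.4 lb P₂O₅

P₂O₅ mass = 13.5%×44 + 10%×35 = 9.44 lb.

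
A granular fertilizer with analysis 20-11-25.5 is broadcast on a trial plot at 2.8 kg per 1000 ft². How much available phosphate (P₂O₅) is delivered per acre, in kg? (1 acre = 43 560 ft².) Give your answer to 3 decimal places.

13.416 kg P₂O₅ per acre

P₂O₅ per 1000 ft² = 2.8 × 11% = 0.308 kg.
Convert to per acre: 0.308 × 43.56 = 13.41648 kg.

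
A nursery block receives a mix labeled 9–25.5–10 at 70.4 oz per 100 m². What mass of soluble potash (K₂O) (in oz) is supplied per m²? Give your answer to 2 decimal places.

K₂O per 100 m² = 70.4 × 10% = 7.04 oz.
Convert to per m²: 7.04 × 0.01 = 0.0704 oz.

0.07 oz K₂O per sq m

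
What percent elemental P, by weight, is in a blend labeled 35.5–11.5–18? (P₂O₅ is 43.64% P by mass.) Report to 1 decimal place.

%P = 11.5 × 0.4364 = 5.0186%.

5.0% P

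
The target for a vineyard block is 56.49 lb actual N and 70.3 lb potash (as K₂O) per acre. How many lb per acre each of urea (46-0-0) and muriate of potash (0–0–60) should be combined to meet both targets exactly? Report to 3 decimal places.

With a, b = lb per acre of urea and muriate of potash:
N: 0.46·a + 0·b = 56.49
K₂O: 0·a + 0.6·b = 70.3
Solving simultaneously: a = 122.8043, b = 117.1667.

122.804 lb urea, 117.167 lb muriate of potash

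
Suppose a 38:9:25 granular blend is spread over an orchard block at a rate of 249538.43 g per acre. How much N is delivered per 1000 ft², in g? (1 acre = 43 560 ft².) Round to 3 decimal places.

2176.873 g N per thousand sq ft

nitrogen per acre = 249538.43 × 38% = 94824.6 g.
Convert to per 1000 ft²: 94824.6 × 0.0229568 = 2176.8734 g.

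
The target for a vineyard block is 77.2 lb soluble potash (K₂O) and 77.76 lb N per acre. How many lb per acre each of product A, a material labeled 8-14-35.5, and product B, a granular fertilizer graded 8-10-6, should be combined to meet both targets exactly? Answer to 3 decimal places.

Per-acre balance (a = product A, b = product B):
K₂O: 0.355·a + 0.06·b = 77.2
N: 0.08·a + 0.08·b = 77.76
From row1: a = (77.2 − 0.06·b) / 0.355.
Into row2: 0.08·(77.2 − 0.06·b)/0.355 + 0.08·b = 77.76 → b = 908, a = 64.

64.000 lb product A, 908.000 lb product B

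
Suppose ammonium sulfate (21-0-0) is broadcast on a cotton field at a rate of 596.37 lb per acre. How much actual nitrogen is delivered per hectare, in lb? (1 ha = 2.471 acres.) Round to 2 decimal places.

309.46 lb N per hectare

nitrogen per acre = 596.37 × 21% = 125.238 lb.
Convert to per hectare: 125.238 × 2.471 = 309.462 lb.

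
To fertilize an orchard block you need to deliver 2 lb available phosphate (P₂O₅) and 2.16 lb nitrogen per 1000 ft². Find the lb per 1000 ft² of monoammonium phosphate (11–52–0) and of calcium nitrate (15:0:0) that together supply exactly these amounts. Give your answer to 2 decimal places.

3.85 lb monoammonium phosphate, 11.58 lb calcium nitrate

With a, b = lb per 1000 ft² of monoammonium phosphate and calcium nitrate:
P₂O₅: 0.52·a + 0·b = 2
N: 0.11·a + 0.15·b = 2.16
Solving simultaneously: a = 3.84615, b = 11.5795.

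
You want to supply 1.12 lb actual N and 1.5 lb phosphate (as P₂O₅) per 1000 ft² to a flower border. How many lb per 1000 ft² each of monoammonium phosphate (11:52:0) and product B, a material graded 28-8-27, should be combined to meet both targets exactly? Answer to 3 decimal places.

2.415 lb monoammonium phosphate, 3.051 lb product B

Let a = lb of monoammonium phosphate, b = lb of product B (per 1000 ft²).
N: 0.11·a + 0.28·b = 1.12
P₂O₅: 0.52·a + 0.08·b = 1.5
From row1: a = (1.12 − 0.28·b) / 0.11.
Into row2: 0.52·(1.12 − 0.28·b)/0.11 + 0.08·b = 1.5 → b = 3.05117, a = 2.4152.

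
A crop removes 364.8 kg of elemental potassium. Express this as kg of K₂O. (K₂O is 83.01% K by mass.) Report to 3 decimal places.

439.465 kg K₂O

K₂O = 364.8 / 0.8301 = 439.4651 kg.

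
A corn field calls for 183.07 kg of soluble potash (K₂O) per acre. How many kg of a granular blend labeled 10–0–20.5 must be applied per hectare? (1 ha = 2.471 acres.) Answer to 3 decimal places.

Product per acre = 183.07 / 20.5% = 893.024 kg.
Convert to per hectare: 893.024 × 2.471 = 2206.6633 kg.

2206.663 kg of product per hectare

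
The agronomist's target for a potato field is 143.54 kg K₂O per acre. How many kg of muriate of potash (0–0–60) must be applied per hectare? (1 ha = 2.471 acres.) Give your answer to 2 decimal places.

591.15 kg of product per hectare

Product per acre = 143.54 / 60% = 239.233 kg.
Convert to per hectare: 239.233 × 2.471 = 591.146 kg.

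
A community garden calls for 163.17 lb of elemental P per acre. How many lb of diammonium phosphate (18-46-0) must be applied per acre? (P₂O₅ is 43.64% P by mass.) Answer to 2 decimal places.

812.83 lb of product per acre

As P₂O₅: 163.17 / 0.4364 = 373.9 lb per acre.
Product per acre = 373.9 / 46% = 812.826 lb.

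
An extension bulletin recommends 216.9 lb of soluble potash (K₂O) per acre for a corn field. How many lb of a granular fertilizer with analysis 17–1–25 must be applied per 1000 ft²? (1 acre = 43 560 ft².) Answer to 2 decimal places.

Product per acre = 216.9 / 25% = 867.6 lb.
Convert to per 1000 ft²: 867.6 × 0.0229568 = 19.9174 lb.

19.92 lb of product per thousand sq ft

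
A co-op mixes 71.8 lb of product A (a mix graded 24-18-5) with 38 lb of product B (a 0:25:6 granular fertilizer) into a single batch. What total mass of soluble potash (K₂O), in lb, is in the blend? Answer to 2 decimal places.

5.87 lb K₂O

K₂O mass = 5%×71.8 + 6%×38 = 5.87 lb.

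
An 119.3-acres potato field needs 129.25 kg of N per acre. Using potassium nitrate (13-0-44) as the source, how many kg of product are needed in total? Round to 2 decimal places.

118611.73 kg

Product per acre = 129.25 / 13% = 994.231 kg.
Total product = 994.231 × 119.3 = 118611.731 kg.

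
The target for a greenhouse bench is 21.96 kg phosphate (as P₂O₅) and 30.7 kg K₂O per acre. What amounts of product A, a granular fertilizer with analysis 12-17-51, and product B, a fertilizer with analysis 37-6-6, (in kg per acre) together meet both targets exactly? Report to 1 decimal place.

With a, b = kg per acre of product A and product B:
P₂O₅: 0.17·a + 0.06·b = 21.96
K₂O: 0.51·a + 0.06·b = 30.7
Eliminate a: (row1) − 0.17/0.51·(row2) → 0.04·b = 11.7267, so b = 293.167.
Back-substitute: a = (21.96 − 0.06·293.167) / 0.17 = 25.7059.

25.7 kg product A, 293.2 kg product B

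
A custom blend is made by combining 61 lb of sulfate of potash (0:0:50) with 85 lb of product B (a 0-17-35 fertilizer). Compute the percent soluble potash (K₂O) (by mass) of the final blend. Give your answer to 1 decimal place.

Total mass = 61 + 85 = 146 lb.
K₂O mass = 50%×61 + 35%×85 = 60.25 lb.
% K₂O = 60.25 / 146 = 41.2671%.

41.3% K₂O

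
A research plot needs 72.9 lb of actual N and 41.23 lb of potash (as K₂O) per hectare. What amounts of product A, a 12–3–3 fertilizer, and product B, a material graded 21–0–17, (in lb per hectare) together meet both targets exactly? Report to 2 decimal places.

With a, b = lb per hectare of product A and product B:
N: 0.12·a + 0.21·b = 72.9
K₂O: 0.03·a + 0.17·b = 41.23
Eliminate a: (row1) − 0.12/0.03·(row2) → -0.47·b = -92.02, so b = 195.787.
Back-substitute: a = (72.9 − 0.21·195.787) / 0.12 = 264.872.

264.87 lb product A, 195.79 lb product B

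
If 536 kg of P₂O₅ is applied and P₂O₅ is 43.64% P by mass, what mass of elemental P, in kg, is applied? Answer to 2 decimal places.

P = 536 × 0.4364 = 233.9104 kg.

233.91 kg P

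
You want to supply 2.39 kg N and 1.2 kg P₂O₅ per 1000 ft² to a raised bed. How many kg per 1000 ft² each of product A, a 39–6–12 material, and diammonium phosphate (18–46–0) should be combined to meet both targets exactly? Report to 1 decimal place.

5.2 kg product A, 1.9 kg diammonium phosphate

With a, b = kg per 1000 ft² of product A and diammonium phosphate:
N: 0.39·a + 0.18·b = 2.39
P₂O₅: 0.06·a + 0.46·b = 1.2
Eliminate a: (row1) − 0.39/0.06·(row2) → -2.81·b = -5.41, so b = 1.92527.
Back-substitute: a = (2.39 − 0.18·1.92527) / 0.39 = 5.23962.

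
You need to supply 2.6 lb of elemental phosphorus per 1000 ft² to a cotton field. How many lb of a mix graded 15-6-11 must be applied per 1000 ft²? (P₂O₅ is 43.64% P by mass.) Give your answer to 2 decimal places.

99.30 lb of product per thousand sq ft

As P₂O₅: 2.6 / 0.4364 = 5.95784 lb per 1000 ft².
Product per 1000 ft² = 5.95784 / 6% = 99.2973 lb.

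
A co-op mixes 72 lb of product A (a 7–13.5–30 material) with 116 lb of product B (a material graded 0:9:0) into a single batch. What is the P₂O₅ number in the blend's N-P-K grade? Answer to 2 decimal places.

Total mass = 72 + 116 = 188 lb.
P₂O₅ mass = 13.5%×72 + 9%×116 = 20.16 lb.
% P₂O₅ = 20.16 / 188 = 10.7234%.

10.72% P₂O₅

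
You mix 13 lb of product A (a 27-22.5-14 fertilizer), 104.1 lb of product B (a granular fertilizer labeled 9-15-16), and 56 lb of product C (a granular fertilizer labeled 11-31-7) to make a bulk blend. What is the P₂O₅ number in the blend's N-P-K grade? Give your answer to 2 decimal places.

20.74% P₂O₅

Total mass = 13 + 104.1 + 56 = 173.1 lb.
P₂O₅ mass = 22.5%×13 + 15%×104.1 + 31%×56 = 35.9 lb.
% P₂O₅ = 35.9 / 173.1 = 20.7395%.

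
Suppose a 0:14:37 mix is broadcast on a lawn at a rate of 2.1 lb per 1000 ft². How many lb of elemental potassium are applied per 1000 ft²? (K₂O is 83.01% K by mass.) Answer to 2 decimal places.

0.64 lb K per thousand sq ft

K₂O per 1000 ft² = 2.1 × 37% = 0.777 lb.
Elemental K = 0.777 × 0.8301 = 0.644988 lb per 1000 ft².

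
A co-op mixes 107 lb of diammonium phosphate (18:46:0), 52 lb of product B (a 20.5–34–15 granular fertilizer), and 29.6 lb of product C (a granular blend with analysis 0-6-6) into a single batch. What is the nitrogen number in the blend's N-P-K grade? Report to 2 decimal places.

Total mass = 107 + 52 + 29.6 = 188.6 lb.
N mass = 18%×107 + 20.5%×52 + 0%×29.6 = 29.92 lb.
% N = 29.92 / 188.6 = 15.8643%.

15.86% N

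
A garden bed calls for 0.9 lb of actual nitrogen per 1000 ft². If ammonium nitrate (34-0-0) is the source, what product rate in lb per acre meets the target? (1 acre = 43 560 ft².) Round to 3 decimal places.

115.306 lb of product per acre

Product per 1000 ft² = 0.9 / 34% = 2.64706 lb.
Convert to per acre: 2.64706 × 43.56 = 115.3059 lb.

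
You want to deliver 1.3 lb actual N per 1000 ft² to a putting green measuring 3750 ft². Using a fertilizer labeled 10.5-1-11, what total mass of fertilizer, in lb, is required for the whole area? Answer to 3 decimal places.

Product per 1000 ft² = 1.3 / 10.5% = 12.381 lb.
Total product = 12.381 × 3750 / 1000 = 46.4286 lb.

46.429 lb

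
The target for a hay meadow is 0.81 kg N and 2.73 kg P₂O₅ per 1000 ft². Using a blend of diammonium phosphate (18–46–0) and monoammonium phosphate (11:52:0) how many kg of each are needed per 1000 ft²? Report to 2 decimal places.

2.81 kg diammonium phosphate, 2.76 kg monoammonium phosphate

With a, b = kg per 1000 ft² of diammonium phosphate and monoammonium phosphate:
N: 0.18·a + 0.11·b = 0.81
P₂O₅: 0.46·a + 0.52·b = 2.73
Eliminate b: (row1) − 0.11/0.52·(row2) → 0.0826923·a = 0.2325, so a = 2.81163.
Then b = (2.73 − 0.46·2.81163) / 0.52 = 2.76279.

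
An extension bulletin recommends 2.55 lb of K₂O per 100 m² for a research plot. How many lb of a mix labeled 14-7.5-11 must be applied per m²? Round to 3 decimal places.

Product per 100 m² = 2.55 / 11% = 23.1818 lb.
Convert to per m²: 23.1818 × 0.01 = 0.231818 lb.

0.232 lb of product per sq m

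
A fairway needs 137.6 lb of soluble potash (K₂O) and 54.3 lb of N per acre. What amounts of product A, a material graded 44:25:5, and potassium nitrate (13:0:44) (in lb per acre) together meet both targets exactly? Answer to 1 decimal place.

With a, b = lb per acre of product A and potassium nitrate:
K₂O: 0.05·a + 0.44·b = 137.6
N: 0.44·a + 0.13·b = 54.3
Eliminate b: (row1) − 0.44/0.13·(row2) → -1.43923·a = -46.1846, so a = 32.0898.
Then b = (54.3 − 0.44·32.0898) / 0.13 = 309.081.

32.1 lb product A, 309.1 lb potassium nitrate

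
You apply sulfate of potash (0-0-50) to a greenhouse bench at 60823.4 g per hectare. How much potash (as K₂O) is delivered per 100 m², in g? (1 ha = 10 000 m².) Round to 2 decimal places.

304.12 g K₂O per hundred sq m

K₂O per hectare = 60823.4 × 50% = 30411.7 g.
Convert to per 100 m²: 30411.7 × 0.01 = 304.117 g.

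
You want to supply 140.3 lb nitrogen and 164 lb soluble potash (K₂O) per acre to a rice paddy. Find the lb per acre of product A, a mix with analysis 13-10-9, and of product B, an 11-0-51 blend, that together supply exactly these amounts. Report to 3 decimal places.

With a, b = lb per acre of product A and product B:
N: 0.13·a + 0.11·b = 140.3
K₂O: 0.09·a + 0.51·b = 164
Solving simultaneously: a = 948.8121, b = 154.1312.

948.812 lb product A, 154.131 lb product B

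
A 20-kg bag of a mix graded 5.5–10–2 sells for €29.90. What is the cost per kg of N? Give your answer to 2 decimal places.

€27.18 per kg N

N in bag = 20 × 5.5% = 1.1 kg.
Cost per kg N = €29.90 / 1.1 = €27.1818.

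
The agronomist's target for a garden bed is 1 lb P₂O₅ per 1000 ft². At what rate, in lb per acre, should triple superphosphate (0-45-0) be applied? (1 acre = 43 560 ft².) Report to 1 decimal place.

96.8 lb of product per acre

Product per 1000 ft² = 1 / 45% = 2.22222 lb.
Convert to per acre: 2.22222 × 43.56 = 96.8 lb.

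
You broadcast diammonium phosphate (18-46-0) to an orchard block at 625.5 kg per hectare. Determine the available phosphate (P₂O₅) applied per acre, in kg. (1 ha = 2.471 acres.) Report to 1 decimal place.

116.4 kg P₂O₅ per acre

P₂O₅ per hectare = 625.5 × 46% = 287.73 kg.
Convert to per acre: 287.73 × 0.404694 = 116.443 kg.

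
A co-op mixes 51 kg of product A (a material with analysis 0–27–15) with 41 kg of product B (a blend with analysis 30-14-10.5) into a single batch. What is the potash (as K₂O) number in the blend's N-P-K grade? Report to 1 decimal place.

13.0% K₂O

Total mass = 51 + 41 = 92 kg.
K₂O mass = 15%×51 + 10.5%×41 = 11.955 kg.
% K₂O = 11.955 / 92 = 12.9946%.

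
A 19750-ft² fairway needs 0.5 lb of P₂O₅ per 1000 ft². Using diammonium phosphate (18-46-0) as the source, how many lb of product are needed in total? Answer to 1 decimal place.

21.5 lb

Product per 1000 ft² = 0.5 / 46% = 1.08696 lb.
Total product = 1.08696 × 19750 / 1000 = 21.4674 lb.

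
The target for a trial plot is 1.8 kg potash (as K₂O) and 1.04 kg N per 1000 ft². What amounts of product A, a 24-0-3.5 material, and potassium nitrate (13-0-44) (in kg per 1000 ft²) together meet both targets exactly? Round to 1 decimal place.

2.2 kg product A, 3.9 kg potassium nitrate

With a, b = kg per 1000 ft² of product A and potassium nitrate:
K₂O: 0.035·a + 0.44·b = 1.8
N: 0.24·a + 0.13·b = 1.04
Eliminate b: (row1) − 0.44/0.13·(row2) → -0.777308·a = -1.72, so a = 2.21277.
Then b = (1.04 − 0.24·2.21277) / 0.13 = 3.91489.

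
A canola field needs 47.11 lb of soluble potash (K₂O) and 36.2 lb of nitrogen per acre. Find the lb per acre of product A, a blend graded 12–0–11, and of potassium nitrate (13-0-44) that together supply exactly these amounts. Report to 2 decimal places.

Per-acre balance (a = product A, b = potassium nitrate):
K₂O: 0.11·a + 0.44·b = 47.11
N: 0.12·a + 0.13·b = 36.2
Eliminate a: (row1) − 0.11/0.12·(row2) → 0.320833·b = 13.9267, so b = 43.4078.
Back-substitute: a = (47.11 − 0.44·43.4078) / 0.11 = 254.642.

254.64 lb product A, 43.41 lb potassium nitrate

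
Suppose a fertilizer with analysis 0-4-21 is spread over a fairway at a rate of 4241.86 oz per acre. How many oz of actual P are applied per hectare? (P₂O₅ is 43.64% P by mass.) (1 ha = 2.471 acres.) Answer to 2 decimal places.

P₂O₅ per acre = 4241.86 × 4% = 169.674 oz.
Elemental P = 169.674 × 0.4364 = 74.0459 oz per acre.
Convert to per hectare: 74.0459 × 2.471 = 182.967 oz.

182.97 oz P per hectare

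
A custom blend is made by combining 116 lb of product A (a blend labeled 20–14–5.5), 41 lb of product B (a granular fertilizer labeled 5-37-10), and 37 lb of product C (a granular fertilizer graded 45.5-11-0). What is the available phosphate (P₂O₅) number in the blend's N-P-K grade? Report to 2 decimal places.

18.29% P₂O₅

Total mass = 116 + 41 + 37 = 194 lb.
P₂O₅ mass = 14%×116 + 37%×41 + 11%×37 = 35.48 lb.
% P₂O₅ = 35.48 / 194 = 18.2887%.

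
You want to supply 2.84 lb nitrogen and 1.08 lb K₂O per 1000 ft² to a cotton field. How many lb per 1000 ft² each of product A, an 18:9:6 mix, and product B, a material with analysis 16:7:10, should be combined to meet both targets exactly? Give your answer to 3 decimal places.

Let a = lb of product A, b = lb of product B (per 1000 ft²).
N: 0.18·a + 0.16·b = 2.84
K₂O: 0.06·a + 0.1·b = 1.08
Eliminate a: (row1) − 0.18/0.06·(row2) → -0.14·b = -0.4, so b = 2.85714.
Back-substitute: a = (2.84 − 0.16·2.85714) / 0.18 = 13.2381.

13.238 lb product A, 2.857 lb product B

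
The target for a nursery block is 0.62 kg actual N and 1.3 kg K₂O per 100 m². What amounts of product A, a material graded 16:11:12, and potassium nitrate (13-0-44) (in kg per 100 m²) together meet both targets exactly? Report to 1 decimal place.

1.9 kg product A, 2.4 kg potassium nitrate

With a, b = kg per 100 m² of product A and potassium nitrate:
N: 0.16·a + 0.13·b = 0.62
K₂O: 0.12·a + 0.44·b = 1.3
Solving simultaneously: a = 1.89416, b = 2.43796.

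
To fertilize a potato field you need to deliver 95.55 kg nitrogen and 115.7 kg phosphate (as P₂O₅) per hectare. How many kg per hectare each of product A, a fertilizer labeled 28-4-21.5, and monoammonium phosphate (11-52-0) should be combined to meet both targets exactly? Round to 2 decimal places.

261.75 kg product A, 202.37 kg monoammonium phosphate

With a, b = kg per hectare of product A and monoammonium phosphate:
N: 0.28·a + 0.11·b = 95.55
P₂O₅: 0.04·a + 0.52·b = 115.7
Eliminate b: (row1) − 0.11/0.52·(row2) → 0.271538·a = 71.075, so a = 261.749.
Then b = (115.7 − 0.04·261.749) / 0.52 = 202.365.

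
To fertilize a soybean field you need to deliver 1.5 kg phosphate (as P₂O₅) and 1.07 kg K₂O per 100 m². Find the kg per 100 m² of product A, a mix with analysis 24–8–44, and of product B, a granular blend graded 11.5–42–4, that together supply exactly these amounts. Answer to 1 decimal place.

Let a = kg of product A, b = kg of product B (per 100 m²).
P₂O₅: 0.08·a + 0.42·b = 1.5
K₂O: 0.44·a + 0.04·b = 1.07
Eliminate a: (row1) − 0.08/0.44·(row2) → 0.412727·b = 1.30545, so b = 3.163.
Back-substitute: a = (1.5 − 0.42·3.163) / 0.08 = 2.14427.

2.1 kg product A, 3.2 kg product B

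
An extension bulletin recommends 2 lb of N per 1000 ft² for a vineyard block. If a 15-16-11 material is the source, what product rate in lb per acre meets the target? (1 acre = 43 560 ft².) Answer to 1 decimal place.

Product per 1000 ft² = 2 / 15% = 13.3333 lb.
Convert to per acre: 13.3333 × 43.56 = 580.8 lb.

580.8 lb of product per acre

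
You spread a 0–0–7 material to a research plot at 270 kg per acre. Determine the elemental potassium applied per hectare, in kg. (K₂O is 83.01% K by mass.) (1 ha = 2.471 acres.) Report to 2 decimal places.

38.77 kg K per hectare

K₂O per acre = 270 × 7% = 18.9 kg.
Elemental K = 18.9 × 0.8301 = 15.6889 kg per acre.
Convert to per hectare: 15.6889 × 2.471 = 38.7672 kg.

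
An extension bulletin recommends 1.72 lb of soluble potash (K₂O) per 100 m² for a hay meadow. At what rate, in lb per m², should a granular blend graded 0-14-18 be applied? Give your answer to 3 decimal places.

Product per 100 m² = 1.72 / 18% = 9.55556 lb.
Convert to per m²: 9.55556 × 0.01 = 0.0955556 lb.

0.096 lb of product per sq m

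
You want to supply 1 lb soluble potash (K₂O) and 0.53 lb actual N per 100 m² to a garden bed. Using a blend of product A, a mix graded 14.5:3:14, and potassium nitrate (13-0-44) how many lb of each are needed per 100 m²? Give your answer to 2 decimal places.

Per-100 m² balance (a = product A, b = potassium nitrate):
K₂O: 0.14·a + 0.44·b = 1
N: 0.145·a + 0.13·b = 0.53
Solving simultaneously: a = 2.26316, b = 1.55263.

2.26 lb product A, 1.55 lb potassium nitrate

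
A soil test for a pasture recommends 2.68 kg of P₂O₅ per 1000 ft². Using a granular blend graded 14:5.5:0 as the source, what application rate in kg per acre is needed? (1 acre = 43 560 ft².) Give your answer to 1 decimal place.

Product per 1000 ft² = 2.68 / 5.5% = 48.7273 kg.
Convert to per acre: 48.7273 × 43.56 = 2122.56 kg.

2122.6 kg of product per acre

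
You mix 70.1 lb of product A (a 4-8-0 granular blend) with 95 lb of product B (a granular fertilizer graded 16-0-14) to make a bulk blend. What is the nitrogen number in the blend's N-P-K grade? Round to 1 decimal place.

Total mass = 70.1 + 95 = 165.1 lb.
N mass = 4%×70.1 + 16%×95 = 18.004 lb.
% N = 18.004 / 165.1 = 10.9049%.

10.9% N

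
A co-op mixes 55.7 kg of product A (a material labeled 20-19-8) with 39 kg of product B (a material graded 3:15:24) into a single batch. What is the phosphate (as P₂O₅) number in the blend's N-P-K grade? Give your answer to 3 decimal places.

Total mass = 55.7 + 39 = 94.7 kg.
P₂O₅ mass = 19%×55.7 + 15%×39 = 16.433 kg.
% P₂O₅ = 16.433 / 94.7 = 17.3527%.

17.353% P₂O₅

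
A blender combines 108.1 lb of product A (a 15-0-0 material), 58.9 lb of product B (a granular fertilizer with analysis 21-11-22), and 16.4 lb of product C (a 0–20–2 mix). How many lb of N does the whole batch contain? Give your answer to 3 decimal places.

28.584 lb N

N mass = 15%×108.1 + 21%×58.9 + 0%×16.4 = 28.584 lb.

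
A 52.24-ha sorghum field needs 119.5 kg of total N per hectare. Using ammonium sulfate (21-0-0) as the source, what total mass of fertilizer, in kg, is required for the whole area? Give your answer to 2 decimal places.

Product per hectare = 119.5 / 21% = 569.048 kg.
Total product = 569.048 × 52.24 = 29727.048 kg.

29727.05 kg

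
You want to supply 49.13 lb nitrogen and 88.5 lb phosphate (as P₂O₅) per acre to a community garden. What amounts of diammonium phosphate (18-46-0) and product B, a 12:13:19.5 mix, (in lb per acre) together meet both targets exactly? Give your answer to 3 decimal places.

133.116 lb diammonium phosphate, 209.742 lb product B

Per-acre balance (a = diammonium phosphate, b = product B):
N: 0.18·a + 0.12·b = 49.13
P₂O₅: 0.46·a + 0.13·b = 88.5
From row1: a = (49.13 − 0.12·b) / 0.18.
Into row2: 0.46·(49.13 − 0.12·b)/0.18 + 0.13·b = 88.5 → b = 209.7421, a = 133.1164.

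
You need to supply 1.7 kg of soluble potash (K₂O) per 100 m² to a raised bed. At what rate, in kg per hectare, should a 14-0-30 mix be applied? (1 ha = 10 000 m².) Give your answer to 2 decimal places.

Product per 100 m² = 1.7 / 30% = 5.66667 kg.
Convert to per hectare: 5.66667 × 100 = 566.667 kg.

566.67 kg of product per hectare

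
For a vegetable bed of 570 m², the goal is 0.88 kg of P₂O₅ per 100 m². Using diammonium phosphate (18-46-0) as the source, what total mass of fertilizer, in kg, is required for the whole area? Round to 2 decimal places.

Product per 100 m² = 0.88 / 46% = 1.91304 kg.
Total product = 1.91304 × 570 / 100 = 10.9043 kg.

10.90 kg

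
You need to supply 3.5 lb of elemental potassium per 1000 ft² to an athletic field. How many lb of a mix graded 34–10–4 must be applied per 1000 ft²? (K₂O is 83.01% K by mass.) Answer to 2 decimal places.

105.41 lb of product per thousand sq ft

As K₂O: 3.5 / 0.8301 = 4.21636 lb per 1000 ft².
Product per 1000 ft² = 4.21636 / 4% = 105.409 lb.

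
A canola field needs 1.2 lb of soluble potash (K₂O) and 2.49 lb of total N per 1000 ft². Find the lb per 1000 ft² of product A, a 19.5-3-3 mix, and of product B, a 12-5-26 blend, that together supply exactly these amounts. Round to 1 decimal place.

With a, b = lb per 1000 ft² of product A and product B:
K₂O: 0.03·a + 0.26·b = 1.2
N: 0.195·a + 0.12·b = 2.49
From row1: a = (1.2 − 0.26·b) / 0.03.
Into row2: 0.195·(1.2 − 0.26·b)/0.03 + 0.12·b = 2.49 → b = 3.38217, a = 10.6879.

10.7 lb product A, 3.4 lb product B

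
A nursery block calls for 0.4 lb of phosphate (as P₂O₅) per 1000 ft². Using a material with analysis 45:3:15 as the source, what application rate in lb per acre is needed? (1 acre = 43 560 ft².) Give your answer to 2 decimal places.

580.80 lb of product per acre

Product per 1000 ft² = 0.4 / 3% = 13.3333 lb.
Convert to per acre: 13.3333 × 43.56 = 580.8 lb.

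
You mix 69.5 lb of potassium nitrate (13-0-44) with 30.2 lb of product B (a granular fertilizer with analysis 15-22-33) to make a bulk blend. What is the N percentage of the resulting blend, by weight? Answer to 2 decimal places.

13.61% N

Total mass = 69.5 + 30.2 = 99.7 lb.
N mass = 13%×69.5 + 15%×30.2 = 13.565 lb.
% N = 13.565 / 99.7 = 13.6058%.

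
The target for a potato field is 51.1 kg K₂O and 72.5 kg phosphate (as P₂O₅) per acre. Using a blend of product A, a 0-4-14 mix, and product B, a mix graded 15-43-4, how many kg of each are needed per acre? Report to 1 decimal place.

325.5 kg product A, 138.3 kg product B

Per-acre balance (a = product A, b = product B):
K₂O: 0.14·a + 0.04·b = 51.1
P₂O₅: 0.04·a + 0.43·b = 72.5
Eliminate b: (row1) − 0.04/0.43·(row2) → 0.136279·a = 44.3558, so a = 325.478.
Then b = (72.5 − 0.04·325.478) / 0.43 = 138.328.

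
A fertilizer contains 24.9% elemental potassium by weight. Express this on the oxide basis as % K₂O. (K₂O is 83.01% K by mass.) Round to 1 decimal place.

%K₂O = 24.9 / 0.8301 = 29.9964%.

30.0% K₂O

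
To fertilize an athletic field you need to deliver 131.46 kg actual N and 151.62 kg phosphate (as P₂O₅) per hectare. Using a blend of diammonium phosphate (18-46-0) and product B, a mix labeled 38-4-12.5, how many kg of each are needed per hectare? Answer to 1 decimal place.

312.4 kg diammonium phosphate, 198.0 kg product B

Per-hectare balance (a = diammonium phosphate, b = product B):
N: 0.18·a + 0.38·b = 131.46
P₂O₅: 0.46·a + 0.04·b = 151.62
Solving simultaneously: a = 312.394, b = 197.971.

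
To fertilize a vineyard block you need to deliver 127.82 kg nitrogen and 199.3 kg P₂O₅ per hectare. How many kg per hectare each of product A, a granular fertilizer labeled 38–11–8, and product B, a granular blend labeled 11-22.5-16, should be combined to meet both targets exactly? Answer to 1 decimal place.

93.1 kg product A, 840.2 kg product B

Per-hectare balance (a = product A, b = product B):
N: 0.38·a + 0.11·b = 127.82
P₂O₅: 0.11·a + 0.225·b = 199.3
Eliminate a: (row1) − 0.38/0.11·(row2) → -0.667273·b = -560.671, so b = 840.243.
Back-substitute: a = (127.82 − 0.11·840.243) / 0.38 = 93.1403.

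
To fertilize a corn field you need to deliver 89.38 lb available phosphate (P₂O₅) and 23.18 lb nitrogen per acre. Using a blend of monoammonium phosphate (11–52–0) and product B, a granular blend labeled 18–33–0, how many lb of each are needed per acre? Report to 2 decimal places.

147.28 lb monoammonium phosphate, 38.77 lb product B

With a, b = lb per acre of monoammonium phosphate and product B:
P₂O₅: 0.52·a + 0.33·b = 89.38
N: 0.11·a + 0.18·b = 23.18
Solving simultaneously: a = 147.277, b = 38.7749.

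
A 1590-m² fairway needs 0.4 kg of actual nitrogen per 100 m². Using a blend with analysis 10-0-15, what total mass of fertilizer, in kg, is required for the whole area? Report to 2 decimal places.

63.60 kg

Product per 100 m² = 0.4 / 10% = 4 kg.
Total product = 4 × 1590 / 100 = 63.6 kg.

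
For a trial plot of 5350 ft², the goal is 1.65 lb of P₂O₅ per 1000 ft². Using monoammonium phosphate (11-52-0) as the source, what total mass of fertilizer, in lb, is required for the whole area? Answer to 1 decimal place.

Product per 1000 ft² = 1.65 / 52% = 3.17308 lb.
Total product = 3.17308 × 5350 / 1000 = 16.976 lb.

17.0 lb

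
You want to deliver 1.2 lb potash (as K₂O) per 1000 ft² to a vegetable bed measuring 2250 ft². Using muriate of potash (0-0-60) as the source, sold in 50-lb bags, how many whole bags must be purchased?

1 bags

Product per 1000 ft² = 1.2 / 60% = 2 lb.
Total product = 2 × 2250 / 1000 = 4.5 lb.
Bags = ⌈4.5 / 50⌉ = 1.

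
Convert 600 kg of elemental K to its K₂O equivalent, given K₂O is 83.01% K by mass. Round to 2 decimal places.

722.80 kg K₂O

K₂O = 600 / 0.8301 = 722.804 kg.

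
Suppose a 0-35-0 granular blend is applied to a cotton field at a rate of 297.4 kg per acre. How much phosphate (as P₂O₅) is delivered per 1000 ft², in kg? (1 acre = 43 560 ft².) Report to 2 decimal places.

P₂O₅ per acre = 297.4 × 35% = 104.09 kg.
Convert to per 1000 ft²: 104.09 × 0.0229568 = 2.38958 kg.

2.39 kg P₂O₅ per thousand sq ft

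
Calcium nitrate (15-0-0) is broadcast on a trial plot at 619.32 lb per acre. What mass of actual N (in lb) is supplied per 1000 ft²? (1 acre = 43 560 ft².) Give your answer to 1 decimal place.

2.1 lb N per thousand sq ft

nitrogen per acre = 619.32 × 15% = 92.898 lb.
Convert to per 1000 ft²: 92.898 × 0.0229568 = 2.13264 lb.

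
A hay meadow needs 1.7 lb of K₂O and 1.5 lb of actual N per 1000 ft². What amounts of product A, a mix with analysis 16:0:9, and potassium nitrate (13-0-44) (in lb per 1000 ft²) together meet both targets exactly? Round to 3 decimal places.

7.479 lb product A, 2.334 lb potassium nitrate

Per-1000 ft² balance (a = product A, b = potassium nitrate):
K₂O: 0.09·a + 0.44·b = 1.7
N: 0.16·a + 0.13·b = 1.5
Eliminate b: (row1) − 0.44/0.13·(row2) → -0.451538·a = -3.37692, so a = 7.47871.
Then b = (1.5 − 0.16·7.47871) / 0.13 = 2.3339.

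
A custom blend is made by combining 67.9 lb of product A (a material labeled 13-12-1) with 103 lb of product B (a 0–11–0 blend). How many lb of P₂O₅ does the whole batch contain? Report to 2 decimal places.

19.48 lb P₂O₅

P₂O₅ mass = 12%×67.9 + 11%×103 = 19.478 lb.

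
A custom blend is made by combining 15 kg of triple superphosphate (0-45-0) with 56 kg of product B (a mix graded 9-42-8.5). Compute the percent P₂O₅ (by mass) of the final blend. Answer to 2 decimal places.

Total mass = 15 + 56 = 71 kg.
P₂O₅ mass = 45%×15 + 42%×56 = 30.27 kg.
% P₂O₅ = 30.27 / 71 = 42.6338%.

42.63% P₂O₅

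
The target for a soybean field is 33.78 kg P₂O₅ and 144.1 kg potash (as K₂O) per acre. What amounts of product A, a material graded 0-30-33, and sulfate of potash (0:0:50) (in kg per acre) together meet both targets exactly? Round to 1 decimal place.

112.6 kg product A, 213.9 kg sulfate of potash

With a, b = kg per acre of product A and sulfate of potash:
P₂O₅: 0.3·a + 0·b = 33.78
K₂O: 0.33·a + 0.5·b = 144.1
Eliminate b: (row1) − 0/0.5·(row2) → 0.3·a = 33.78, so a = 112.6.
Then b = (144.1 − 0.33·112.6) / 0.5 = 213.884.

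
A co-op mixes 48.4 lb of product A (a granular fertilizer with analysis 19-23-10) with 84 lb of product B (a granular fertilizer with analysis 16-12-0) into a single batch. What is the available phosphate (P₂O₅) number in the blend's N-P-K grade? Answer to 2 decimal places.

Total mass = 48.4 + 84 = 132.4 lb.
P₂O₅ mass = 23%×48.4 + 12%×84 = 21.212 lb.
% P₂O₅ = 21.212 / 132.4 = 16.0211%.

16.02% P₂O₅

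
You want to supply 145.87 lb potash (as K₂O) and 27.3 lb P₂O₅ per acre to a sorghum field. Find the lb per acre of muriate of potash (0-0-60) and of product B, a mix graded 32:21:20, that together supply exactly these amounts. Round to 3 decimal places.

Let a = lb of muriate of potash, b = lb of product B (per acre).
K₂O: 0.6·a + 0.2·b = 145.87
P₂O₅: 0·a + 0.21·b = 27.3
Solving simultaneously: a = 199.7833, b = 130.

199.783 lb muriate of potash, 130.000 lb product B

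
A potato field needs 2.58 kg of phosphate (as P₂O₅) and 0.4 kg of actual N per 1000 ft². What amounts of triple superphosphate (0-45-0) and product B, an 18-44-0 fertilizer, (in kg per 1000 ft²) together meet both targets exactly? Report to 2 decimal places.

Let a = kg of triple superphosphate, b = kg of product B (per 1000 ft²).
P₂O₅: 0.45·a + 0.44·b = 2.58
N: 0·a + 0.18·b = 0.4
Solving simultaneously: a = 3.56049, b = 2.22222.

3.56 kg triple superphosphate, 2.22 kg product B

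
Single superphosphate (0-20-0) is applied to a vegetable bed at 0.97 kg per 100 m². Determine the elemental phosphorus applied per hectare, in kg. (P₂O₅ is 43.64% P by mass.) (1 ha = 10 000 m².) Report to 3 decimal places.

8.466 kg P per hectare

P₂O₅ per 100 m² = 0.97 × 20% = 0.194 kg.
Elemental P = 0.194 × 0.4364 = 0.0846616 kg per 100 m².
Convert to per hectare: 0.0846616 × 100 = 8.46616 kg.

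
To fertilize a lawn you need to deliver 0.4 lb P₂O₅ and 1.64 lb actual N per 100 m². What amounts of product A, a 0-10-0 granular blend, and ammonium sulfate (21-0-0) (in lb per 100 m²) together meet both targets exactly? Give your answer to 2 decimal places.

With a, b = lb per 100 m² of product A and ammonium sulfate:
P₂O₅: 0.1·a + 0·b = 0.4
N: 0·a + 0.21·b = 1.64
Solving simultaneously: a = 4, b = 7.80952.

4.00 lb product A, 7.81 lb ammonium sulfate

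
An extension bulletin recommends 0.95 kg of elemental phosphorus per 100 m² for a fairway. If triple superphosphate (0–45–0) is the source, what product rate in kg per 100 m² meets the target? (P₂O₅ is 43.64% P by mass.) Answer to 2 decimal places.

4.84 kg of product per hundred sq m

As P₂O₅: 0.95 / 0.4364 = 2.1769 kg per 100 m².
Product per 100 m² = 2.1769 / 45% = 4.83756 kg.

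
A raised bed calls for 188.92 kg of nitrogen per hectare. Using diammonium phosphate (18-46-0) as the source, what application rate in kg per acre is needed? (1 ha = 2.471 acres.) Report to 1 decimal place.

Product per hectare = 188.92 / 18% = 1049.56 kg.
Convert to per acre: 1049.56 × 0.404694 = 424.749 kg.

424.7 kg of product per acre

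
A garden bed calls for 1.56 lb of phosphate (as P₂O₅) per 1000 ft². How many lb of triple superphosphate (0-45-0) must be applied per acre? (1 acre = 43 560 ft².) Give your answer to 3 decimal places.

Product per 1000 ft² = 1.56 / 45% = 3.46667 lb.
Convert to per acre: 3.46667 × 43.56 = 151.008 lb.

151.008 lb of product per acre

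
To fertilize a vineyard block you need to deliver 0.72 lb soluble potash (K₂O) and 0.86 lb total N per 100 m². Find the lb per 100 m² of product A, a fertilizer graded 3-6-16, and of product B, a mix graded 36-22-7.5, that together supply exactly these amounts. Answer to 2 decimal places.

3.52 lb product A, 2.10 lb product B

With a, b = lb per 100 m² of product A and product B:
K₂O: 0.16·a + 0.075·b = 0.72
N: 0.03·a + 0.36·b = 0.86
Solving simultaneously: a = 3.51762, b = 2.09575.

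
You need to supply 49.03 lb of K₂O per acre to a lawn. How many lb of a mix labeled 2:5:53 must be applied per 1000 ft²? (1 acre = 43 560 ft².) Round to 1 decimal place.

Product per acre = 49.03 / 53% = 92.5094 lb.
Convert to per 1000 ft²: 92.5094 × 0.0229568 = 2.12372 lb.

2.1 lb of product per thousand sq ft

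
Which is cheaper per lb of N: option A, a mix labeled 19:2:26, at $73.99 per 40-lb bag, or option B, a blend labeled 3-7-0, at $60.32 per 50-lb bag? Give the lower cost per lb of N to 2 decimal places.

$9.74 per lb N (option A)

option A: N per bag = 40 × 19% = 7.6 lb; cost = 73.99 / 7.6 = $9.7355/lb N.
option B: N per bag = 50 × 3% = 1.5 lb; cost = 60.32 / 1.5 = $40.2133/lb N.
option A is cheaper.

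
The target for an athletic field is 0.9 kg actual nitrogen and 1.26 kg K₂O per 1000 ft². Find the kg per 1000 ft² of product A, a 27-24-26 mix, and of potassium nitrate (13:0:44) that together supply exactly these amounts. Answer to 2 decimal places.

Let a = kg of product A, b = kg of potassium nitrate (per 1000 ft²).
N: 0.27·a + 0.13·b = 0.9
K₂O: 0.26·a + 0.44·b = 1.26
From row1: a = (0.9 − 0.13·b) / 0.27.
Into row2: 0.26·(0.9 − 0.13·b)/0.27 + 0.44·b = 1.26 → b = 1.24941, a = 2.73176.

2.73 kg product A, 1.25 kg potassium nitrate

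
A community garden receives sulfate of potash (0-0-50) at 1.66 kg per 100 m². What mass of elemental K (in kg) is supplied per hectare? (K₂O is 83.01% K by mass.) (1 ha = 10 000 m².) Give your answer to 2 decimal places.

68.90 kg K per hectare

K₂O per 100 m² = 1.66 × 50% = 0.83 kg.
Elemental K = 0.83 × 0.8301 = 0.688983 kg per 100 m².
Convert to per hectare: 0.688983 × 100 = 68.8983 kg.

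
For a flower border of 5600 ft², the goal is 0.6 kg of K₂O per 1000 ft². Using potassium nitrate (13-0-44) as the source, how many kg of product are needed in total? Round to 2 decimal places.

7.64 kg

Product per 1000 ft² = 0.6 / 44% = 1.36364 kg.
Total product = 1.36364 × 5600 / 1000 = 7.63636 kg.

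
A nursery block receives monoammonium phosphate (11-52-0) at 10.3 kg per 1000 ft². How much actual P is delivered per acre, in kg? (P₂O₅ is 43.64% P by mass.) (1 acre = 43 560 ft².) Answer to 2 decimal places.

101.82 kg P per acre

P₂O₅ per 1000 ft² = 10.3 × 52% = 5.356 kg.
Elemental P = 5.356 × 0.4364 = 2.33736 kg per 1000 ft².
Convert to per acre: 2.33736 × 43.56 = 101.815 kg.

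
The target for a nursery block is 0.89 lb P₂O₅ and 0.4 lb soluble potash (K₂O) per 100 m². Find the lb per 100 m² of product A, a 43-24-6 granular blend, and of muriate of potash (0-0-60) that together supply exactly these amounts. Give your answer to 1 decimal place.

With a, b = lb per 100 m² of product A and muriate of potash:
P₂O₅: 0.24·a + 0·b = 0.89
K₂O: 0.06·a + 0.6·b = 0.4
Eliminate b: (row1) − 0/0.6·(row2) → 0.24·a = 0.89, so a = 3.70833.
Then b = (0.4 − 0.06·3.70833) / 0.6 = 0.295833.

3.7 lb product A, 0.3 lb muriate of potash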